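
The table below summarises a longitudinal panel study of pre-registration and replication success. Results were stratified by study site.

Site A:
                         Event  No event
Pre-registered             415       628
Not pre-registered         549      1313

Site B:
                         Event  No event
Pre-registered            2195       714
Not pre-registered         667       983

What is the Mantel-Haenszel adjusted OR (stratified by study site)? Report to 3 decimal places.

2.962

OR_MH = Σ(aᵢdᵢ/nᵢ) / Σ(bᵢcᵢ/nᵢ), where nᵢ is the stratum total.
Stratum 1 (Site A): n = 2905; a·d/n = 415·1313/2905 = 187.5714; b·c/n = 628·549/2905 = 118.6823
Stratum 2 (Site B): n = 4559; a·d/n = 2195·983/4559 = 473.2803; b·c/n = 714·667/4559 = 104.4611
OR_MH = (187.5714 + 473.2803) / (118.6823 + 104.4611) = 660.8518 / 223.1433 = 2.96156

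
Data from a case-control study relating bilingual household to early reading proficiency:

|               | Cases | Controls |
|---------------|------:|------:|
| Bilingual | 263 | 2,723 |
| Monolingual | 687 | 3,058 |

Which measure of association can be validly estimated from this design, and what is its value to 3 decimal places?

0.430

Cells: a = 263, b = 2723, c = 687, d = 3058.
This is a case-control study: participants were sampled on outcome status, so risks in the source population cannot be estimated directly — relative risk is not valid here. The odds ratio is the appropriate measure.
OR = (a·d)/(b·c) = (263 × 3058) / (2723 × 687) = 804254 / 1870701 = 0.42992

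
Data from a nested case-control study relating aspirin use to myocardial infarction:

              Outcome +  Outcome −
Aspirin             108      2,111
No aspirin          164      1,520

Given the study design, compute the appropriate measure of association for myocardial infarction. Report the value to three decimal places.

Cells: a = 108, b = 2111, c = 164, d = 1520.
This is a nested case-control study: participants were sampled on outcome status, so risks in the source population cannot be estimated directly — relative risk is not valid here. The odds ratio is the appropriate measure.
OR = (a·d)/(b·c) = (108 × 1520) / (2111 × 164) = 164160 / 346204 = 0.47417

0.474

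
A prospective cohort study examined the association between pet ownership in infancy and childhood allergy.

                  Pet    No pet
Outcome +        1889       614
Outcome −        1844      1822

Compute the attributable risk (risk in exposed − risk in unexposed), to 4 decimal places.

0.2540

Reading the table with exposure as columns: a = 1889 (Pet, case), b = 1844 (Pet, non-case), c = 614 (No pet, case), d = 1822.
Risk in exposed = 1889/3733 = 0.506027; risk in unexposed = 614/2436 = 0.252053.
Risk difference = 0.506027 − 0.252053 = 0.253975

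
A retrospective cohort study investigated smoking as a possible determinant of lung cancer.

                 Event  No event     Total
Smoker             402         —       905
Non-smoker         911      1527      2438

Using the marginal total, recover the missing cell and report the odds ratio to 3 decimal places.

The missing cell is in the exposed row: 905 − 402 = 503.
So a = 402, b = 503, c = 911, d = 1527.
OR = (a·d)/(b·c) = (402 × 1527) / (503 × 911) = 613854 / 458233 = 1.33961

1.340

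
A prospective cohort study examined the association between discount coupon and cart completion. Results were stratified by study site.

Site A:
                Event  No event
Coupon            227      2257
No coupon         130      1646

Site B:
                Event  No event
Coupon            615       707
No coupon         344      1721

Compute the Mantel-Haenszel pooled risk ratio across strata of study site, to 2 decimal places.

RR_MH = Σ(aᵢ·n₀ᵢ/nᵢ) / Σ(cᵢ·n₁ᵢ/nᵢ), with n₁ᵢ = aᵢ+bᵢ (exposed), n₀ᵢ = cᵢ+dᵢ (unexposed), nᵢ = n₁ᵢ+n₀ᵢ.
Stratum 1 (Site A): n₁ = 2484, n₀ = 1776, n = 4260; a·n₀/n = 227·1776/4260 = 94.6366; c·n₁/n = 130·2484/4260 = 75.8028
Stratum 2 (Site B): n₁ = 1322, n₀ = 2065, n = 3387; a·n₀/n = 615·2065/3387 = 374.9557; c·n₁/n = 344·1322/3387 = 134.2687
RR_MH = (94.6366 + 374.9557) / (75.8028 + 134.2687) = 469.5923 / 210.0715 = 2.23539

2.24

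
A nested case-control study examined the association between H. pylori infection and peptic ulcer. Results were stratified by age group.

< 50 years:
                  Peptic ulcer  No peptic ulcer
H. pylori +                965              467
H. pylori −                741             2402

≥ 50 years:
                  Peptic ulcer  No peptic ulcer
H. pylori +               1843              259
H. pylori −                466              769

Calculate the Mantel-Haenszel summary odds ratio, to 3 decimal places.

OR_MH = Σ(aᵢdᵢ/nᵢ) / Σ(bᵢcᵢ/nᵢ), where nᵢ is the stratum total.
Stratum 1 (< 50 years): n = 4575; a·d/n = 965·2402/4575 = 506.6514; b·c/n = 467·741/4575 = 75.6387
Stratum 2 (≥ 50 years): n = 3337; a·d/n = 1843·769/3337 = 424.7129; b·c/n = 259·466/3337 = 36.1684
OR_MH = (506.6514 + 424.7129) / (75.6387 + 36.1684) = 931.3643 / 111.8071 = 8.33010

8.330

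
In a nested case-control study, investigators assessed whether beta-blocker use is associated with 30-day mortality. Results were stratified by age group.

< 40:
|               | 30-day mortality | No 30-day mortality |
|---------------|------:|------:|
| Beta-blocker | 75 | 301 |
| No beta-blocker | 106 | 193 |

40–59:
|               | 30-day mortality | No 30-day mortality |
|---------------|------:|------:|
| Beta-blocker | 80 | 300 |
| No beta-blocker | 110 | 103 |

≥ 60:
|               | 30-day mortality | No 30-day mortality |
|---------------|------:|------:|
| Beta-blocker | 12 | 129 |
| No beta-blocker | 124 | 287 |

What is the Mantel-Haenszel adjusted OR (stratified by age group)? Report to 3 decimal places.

0.315

OR_MH = Σ(aᵢdᵢ/nᵢ) / Σ(bᵢcᵢ/nᵢ), where nᵢ is the stratum total.
Stratum 1 (< 40): n = 675; a·d/n = 75·193/675 = 21.4444; b·c/n = 301·106/675 = 47.2681
Stratum 2 (40–59): n = 593; a·d/n = 80·103/593 = 13.8954; b·c/n = 300·110/593 = 55.6492
Stratum 3 (≥ 60): n = 552; a·d/n = 12·287/552 = 6.2391; b·c/n = 129·124/552 = 28.9783
OR_MH = (21.4444 + 13.8954 + 6.2391) / (47.2681 + 55.6492 + 28.9783) = 41.5790 / 131.8957 = 0.31524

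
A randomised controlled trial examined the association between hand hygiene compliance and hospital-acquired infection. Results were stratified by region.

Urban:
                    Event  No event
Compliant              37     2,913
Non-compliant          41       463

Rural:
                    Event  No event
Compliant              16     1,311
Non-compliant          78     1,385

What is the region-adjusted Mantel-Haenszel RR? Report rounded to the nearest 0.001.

0.191

RR_MH = Σ(aᵢ·n₀ᵢ/nᵢ) / Σ(cᵢ·n₁ᵢ/nᵢ), with n₁ᵢ = aᵢ+bᵢ (exposed), n₀ᵢ = cᵢ+dᵢ (unexposed), nᵢ = n₁ᵢ+n₀ᵢ.
Stratum 1 (Urban): n₁ = 2950, n₀ = 504, n = 3454; a·n₀/n = 37·504/3454 = 5.3990; c·n₁/n = 41·2950/3454 = 35.0174
Stratum 2 (Rural): n₁ = 1327, n₀ = 1463, n = 2790; a·n₀/n = 16·1463/2790 = 8.3900; c·n₁/n = 78·1327/2790 = 37.0989
RR_MH = (5.3990 + 8.3900) / (35.0174 + 37.0989) = 13.7889 / 72.1163 = 0.19120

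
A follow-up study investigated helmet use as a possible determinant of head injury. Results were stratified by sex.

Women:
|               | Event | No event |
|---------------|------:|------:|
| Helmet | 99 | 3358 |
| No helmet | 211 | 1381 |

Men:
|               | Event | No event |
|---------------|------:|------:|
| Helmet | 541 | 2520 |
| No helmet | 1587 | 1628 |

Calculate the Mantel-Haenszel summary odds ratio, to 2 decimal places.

0.22

OR_MH = Σ(aᵢdᵢ/nᵢ) / Σ(bᵢcᵢ/nᵢ), where nᵢ is the stratum total.
Stratum 1 (Women): n = 5049; a·d/n = 99·1381/5049 = 27.0784; b·c/n = 3358·211/5049 = 140.3323
Stratum 2 (Men): n = 6276; a·d/n = 541·1628/6276 = 140.3359; b·c/n = 2520·1587/6276 = 637.2275
OR_MH = (27.0784 + 140.3359) / (140.3323 + 637.2275) = 167.4143 / 777.5599 = 0.21531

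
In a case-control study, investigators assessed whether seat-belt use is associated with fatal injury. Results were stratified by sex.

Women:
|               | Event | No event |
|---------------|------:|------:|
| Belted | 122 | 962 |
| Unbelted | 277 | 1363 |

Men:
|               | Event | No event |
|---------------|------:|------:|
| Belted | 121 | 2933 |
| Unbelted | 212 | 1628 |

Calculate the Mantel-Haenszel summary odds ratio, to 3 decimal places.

OR_MH = Σ(aᵢdᵢ/nᵢ) / Σ(bᵢcᵢ/nᵢ), where nᵢ is the stratum total.
Stratum 1 (Women): n = 2724; a·d/n = 122·1363/2724 = 61.0448; b·c/n = 962·277/2724 = 97.8245
Stratum 2 (Men): n = 4894; a·d/n = 121·1628/4894 = 40.2509; b·c/n = 2933·212/4894 = 127.0527
OR_MH = (61.0448 + 40.2509) / (97.8245 + 127.0527) = 101.2957 / 224.8772 = 0.45045

0.450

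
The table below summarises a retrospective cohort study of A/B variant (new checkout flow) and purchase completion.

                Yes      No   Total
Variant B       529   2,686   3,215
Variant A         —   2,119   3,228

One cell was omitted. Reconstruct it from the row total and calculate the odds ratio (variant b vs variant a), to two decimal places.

0.38

The missing cell is in the unexposed row: 3228 − 2119 = 1109.
So a = 529, b = 2686, c = 1109, d = 2119.
OR = (a·d)/(b·c) = (529 × 2119) / (2686 × 1109) = 1120951 / 2978774 = 0.37631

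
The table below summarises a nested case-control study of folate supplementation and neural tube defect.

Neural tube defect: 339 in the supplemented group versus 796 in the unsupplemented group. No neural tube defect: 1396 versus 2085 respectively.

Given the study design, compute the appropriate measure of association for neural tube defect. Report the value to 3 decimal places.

From the description: a = 339, b = 1396, c = 796, d = 2085.
This is a nested case-control study: participants were sampled on outcome status, so risks in the source population cannot be estimated directly — relative risk is not valid here. The odds ratio is the appropriate measure.
OR = (a·d)/(b·c) = (339 × 2085) / (1396 × 796) = 706815 / 1111216 = 0.63607

0.636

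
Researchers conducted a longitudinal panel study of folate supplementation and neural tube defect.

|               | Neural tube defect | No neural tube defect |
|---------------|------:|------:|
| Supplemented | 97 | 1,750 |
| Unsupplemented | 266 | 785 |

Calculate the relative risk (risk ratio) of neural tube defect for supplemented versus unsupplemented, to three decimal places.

Cells: a = 97, b = 1750, c = 266, d = 785.
Risk in exposed = 97/1847 = 0.05252; risk in unexposed = 266/1051 = 0.25309.
RR = 0.05252 / 0.25309 = 0.20750
The risk is 79% lower among the exposed than among the unexposed.

0.208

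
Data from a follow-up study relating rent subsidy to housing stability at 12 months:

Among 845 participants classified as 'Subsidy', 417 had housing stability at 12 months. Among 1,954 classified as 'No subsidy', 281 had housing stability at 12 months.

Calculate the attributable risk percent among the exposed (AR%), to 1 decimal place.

70.9

From the description: a = 417, b = 428, c = 281, d = 1673.
Risk in exposed = 417/845 = 0.49349; risk in unexposed = 281/1954 = 0.14381.
RR = 0.49349/0.14381 = 3.43161
AR% = (RR − 1)/RR × 100 = (3.43161 − 1)/3.43161 × 100 = 70.8591%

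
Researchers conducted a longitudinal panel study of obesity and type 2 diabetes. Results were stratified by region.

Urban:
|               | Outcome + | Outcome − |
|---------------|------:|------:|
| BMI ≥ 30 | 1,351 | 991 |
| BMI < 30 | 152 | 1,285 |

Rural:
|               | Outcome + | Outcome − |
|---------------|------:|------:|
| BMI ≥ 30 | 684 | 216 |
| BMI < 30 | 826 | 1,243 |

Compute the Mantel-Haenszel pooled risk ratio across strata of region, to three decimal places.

2.874

RR_MH = Σ(aᵢ·n₀ᵢ/nᵢ) / Σ(cᵢ·n₁ᵢ/nᵢ), with n₁ᵢ = aᵢ+bᵢ (exposed), n₀ᵢ = cᵢ+dᵢ (unexposed), nᵢ = n₁ᵢ+n₀ᵢ.
Stratum 1 (Urban): n₁ = 2342, n₀ = 1437, n = 3779; a·n₀/n = 1351·1437/3779 = 513.7304; c·n₁/n = 152·2342/3779 = 94.2006
Stratum 2 (Rural): n₁ = 900, n₀ = 2069, n = 2969; a·n₀/n = 684·2069/2969 = 476.6575; c·n₁/n = 826·900/2969 = 250.3873
RR_MH = (513.7304 + 476.6575) / (94.2006 + 250.3873) = 990.3878 / 344.5879 = 2.87412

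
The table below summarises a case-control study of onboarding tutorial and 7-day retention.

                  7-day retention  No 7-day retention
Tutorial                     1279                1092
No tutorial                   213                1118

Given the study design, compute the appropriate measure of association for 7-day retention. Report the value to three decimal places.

Cells: a = 1279, b = 1092, c = 213, d = 1118.
This is a case-control study: participants were sampled on outcome status, so risks in the source population cannot be estimated directly — relative risk is not valid here. The odds ratio is the appropriate measure.
OR = (a·d)/(b·c) = (1279 × 1118) / (1092 × 213) = 1429922 / 232596 = 6.14766

6.148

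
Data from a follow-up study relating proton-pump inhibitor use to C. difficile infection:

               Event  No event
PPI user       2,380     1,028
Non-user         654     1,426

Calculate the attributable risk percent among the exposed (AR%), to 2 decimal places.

Cells: a = 2380, b = 1028, c = 654, d = 1426.
Risk in exposed = 2380/3408 = 0.69836; risk in unexposed = 654/2080 = 0.31442.
RR = 0.69836/0.31442 = 2.22107
AR% = (RR − 1)/RR × 100 = (2.22107 − 1)/2.22107 × 100 = 54.9767%

54.98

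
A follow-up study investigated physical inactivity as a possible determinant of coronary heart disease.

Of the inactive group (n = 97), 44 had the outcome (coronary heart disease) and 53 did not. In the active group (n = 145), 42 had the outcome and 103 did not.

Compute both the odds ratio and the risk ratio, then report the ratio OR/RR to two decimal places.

1.30

From the description: a = 44, b = 53, c = 42, d = 103.
OR = (44·103)/(53·42) = 4532/2226 = 2.03594
Risk in exposed = 44/97 = 0.45361; risk in unexposed = 42/145 = 0.28966; RR = 1.56603
OR/RR = 2.03594 / 1.56603 = 1.30007
The outcome is not rare, so the OR lies further from 1 than the RR.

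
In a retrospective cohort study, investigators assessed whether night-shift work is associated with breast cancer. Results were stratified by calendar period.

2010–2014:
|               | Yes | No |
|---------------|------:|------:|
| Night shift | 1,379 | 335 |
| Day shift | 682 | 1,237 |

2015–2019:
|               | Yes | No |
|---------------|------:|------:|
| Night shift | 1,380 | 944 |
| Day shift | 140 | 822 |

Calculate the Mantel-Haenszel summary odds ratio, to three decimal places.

OR_MH = Σ(aᵢdᵢ/nᵢ) / Σ(bᵢcᵢ/nᵢ), where nᵢ is the stratum total.
Stratum 1 (2010–2014): n = 3633; a·d/n = 1379·1237/3633 = 469.5356; b·c/n = 335·682/3633 = 62.8874
Stratum 2 (2015–2019): n = 3286; a·d/n = 1380·822/3286 = 345.2100; b·c/n = 944·140/3286 = 40.2191
OR_MH = (469.5356 + 345.2100) / (62.8874 + 40.2191) = 814.7456 / 103.1065 = 7.90198

7.902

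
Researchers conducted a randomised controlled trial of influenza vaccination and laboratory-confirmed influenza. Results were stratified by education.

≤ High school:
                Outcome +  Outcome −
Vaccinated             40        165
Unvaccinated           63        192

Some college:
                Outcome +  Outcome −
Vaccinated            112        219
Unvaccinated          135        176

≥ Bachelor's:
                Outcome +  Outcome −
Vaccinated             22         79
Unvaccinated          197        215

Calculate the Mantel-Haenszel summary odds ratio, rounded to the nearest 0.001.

0.572

OR_MH = Σ(aᵢdᵢ/nᵢ) / Σ(bᵢcᵢ/nᵢ), where nᵢ is the stratum total.
Stratum 1 (≤ High school): n = 460; a·d/n = 40·192/460 = 16.6957; b·c/n = 165·63/460 = 22.5978
Stratum 2 (Some college): n = 642; a·d/n = 112·176/642 = 30.7040; b·c/n = 219·135/642 = 46.0514
Stratum 3 (≥ Bachelor's): n = 513; a·d/n = 22·215/513 = 9.2203; b·c/n = 79·197/513 = 30.3372
OR_MH = (16.6957 + 30.7040 + 9.2203) / (22.5978 + 46.0514 + 30.3372) = 56.6200 / 98.9865 = 0.57200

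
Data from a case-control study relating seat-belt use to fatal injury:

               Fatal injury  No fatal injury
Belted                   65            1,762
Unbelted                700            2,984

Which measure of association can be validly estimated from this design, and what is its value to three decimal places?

0.157

Cells: a = 65, b = 1762, c = 700, d = 2984.
This is a case-control study: participants were sampled on outcome status, so risks in the source population cannot be estimated directly — relative risk is not valid here. The odds ratio is the appropriate measure.
OR = (a·d)/(b·c) = (65 × 2984) / (1762 × 700) = 193960 / 1233400 = 0.15726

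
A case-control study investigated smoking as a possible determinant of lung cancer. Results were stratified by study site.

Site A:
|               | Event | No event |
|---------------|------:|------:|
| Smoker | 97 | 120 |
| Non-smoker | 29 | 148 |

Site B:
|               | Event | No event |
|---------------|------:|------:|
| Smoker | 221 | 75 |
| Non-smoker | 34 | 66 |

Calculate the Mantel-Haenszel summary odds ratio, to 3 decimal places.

OR_MH = Σ(aᵢdᵢ/nᵢ) / Σ(bᵢcᵢ/nᵢ), where nᵢ is the stratum total.
Stratum 1 (Site A): n = 394; a·d/n = 97·148/394 = 36.4365; b·c/n = 120·29/394 = 8.8325
Stratum 2 (Site B): n = 396; a·d/n = 221·66/396 = 36.8333; b·c/n = 75·34/396 = 6.4394
OR_MH = (36.4365 + 36.8333) / (8.8325 + 6.4394) = 73.2699 / 15.2719 = 4.79770

4.798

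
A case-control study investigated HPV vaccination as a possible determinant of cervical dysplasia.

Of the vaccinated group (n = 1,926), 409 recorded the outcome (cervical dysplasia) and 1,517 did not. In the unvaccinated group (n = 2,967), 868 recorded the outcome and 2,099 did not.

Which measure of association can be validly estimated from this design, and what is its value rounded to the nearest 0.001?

0.652

From the description: a = 409, b = 1517, c = 868, d = 2099.
This is a case-control study: participants were sampled on outcome status, so risks in the source population cannot be estimated directly — relative risk is not valid here. The odds ratio is the appropriate measure.
OR = (a·d)/(b·c) = (409 × 2099) / (1517 × 868) = 858491 / 1316756 = 0.65197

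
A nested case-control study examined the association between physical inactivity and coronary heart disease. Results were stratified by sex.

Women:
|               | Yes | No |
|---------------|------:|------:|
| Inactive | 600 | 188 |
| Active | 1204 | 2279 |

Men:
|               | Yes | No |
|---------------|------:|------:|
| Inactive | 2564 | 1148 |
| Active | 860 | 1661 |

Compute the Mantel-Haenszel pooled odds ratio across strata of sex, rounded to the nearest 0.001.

OR_MH = Σ(aᵢdᵢ/nᵢ) / Σ(bᵢcᵢ/nᵢ), where nᵢ is the stratum total.
Stratum 1 (Women): n = 4271; a·d/n = 600·2279/4271 = 320.1592; b·c/n = 188·1204/4271 = 52.9974
Stratum 2 (Men): n = 6233; a·d/n = 2564·1661/6233 = 683.2671; b·c/n = 1148·860/6233 = 158.3956
OR_MH = (320.1592 + 683.2671) / (52.9974 + 158.3956) = 1003.4263 / 211.3931 = 4.74673

4.747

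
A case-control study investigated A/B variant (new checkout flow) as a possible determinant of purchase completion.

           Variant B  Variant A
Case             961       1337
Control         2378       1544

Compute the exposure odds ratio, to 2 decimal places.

Reading the table with exposure as columns: a = 961 (Variant B, case), b = 2378 (Variant B, non-case), c = 1337 (Variant A, case), d = 1544.
OR = (a·d)/(b·c) = (961 × 1544) / (2378 × 1337) = 1483784 / 3179386 = 0.46669
Exposure is associated with lower odds of purchase completion (OR = 0.47 < 1).

0.47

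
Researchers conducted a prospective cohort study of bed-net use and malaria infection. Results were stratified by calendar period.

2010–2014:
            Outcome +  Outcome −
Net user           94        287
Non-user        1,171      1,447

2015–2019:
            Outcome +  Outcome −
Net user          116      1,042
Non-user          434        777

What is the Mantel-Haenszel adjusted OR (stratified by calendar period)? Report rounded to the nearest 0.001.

0.275

OR_MH = Σ(aᵢdᵢ/nᵢ) / Σ(bᵢcᵢ/nᵢ), where nᵢ is the stratum total.
Stratum 1 (2010–2014): n = 2999; a·d/n = 94·1447/2999 = 45.3545; b·c/n = 287·1171/2999 = 112.0630
Stratum 2 (2015–2019): n = 2369; a·d/n = 116·777/2369 = 38.0464; b·c/n = 1042·434/2369 = 190.8940
OR_MH = (45.3545 + 38.0464) / (112.0630 + 190.8940) = 83.4009 / 302.9571 = 0.27529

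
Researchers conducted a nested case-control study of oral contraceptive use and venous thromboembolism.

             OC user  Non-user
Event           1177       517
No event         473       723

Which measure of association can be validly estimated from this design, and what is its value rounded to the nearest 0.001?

3.480

Reading the table with exposure as columns: a = 1177 (OC user, case), b = 473 (OC user, non-case), c = 517 (Non-user, case), d = 723.
This is a nested case-control study: participants were sampled on outcome status, so risks in the source population cannot be estimated directly — relative risk is not valid here. The odds ratio is the appropriate measure.
OR = (a·d)/(b·c) = (1177 × 723) / (473 × 517) = 850971 / 244541 = 3.47987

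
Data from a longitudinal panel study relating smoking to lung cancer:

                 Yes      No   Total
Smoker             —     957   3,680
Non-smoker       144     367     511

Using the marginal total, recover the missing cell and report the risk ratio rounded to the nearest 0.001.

The missing cell is in the exposed row: 3680 − 957 = 2723.
So a = 2723, b = 957, c = 144, d = 367.
RR = [a/(a+b)] / [c/(c+d)] = (2723/3680) / (144/511) = 0.73995/0.28180 = 2.62578

2.626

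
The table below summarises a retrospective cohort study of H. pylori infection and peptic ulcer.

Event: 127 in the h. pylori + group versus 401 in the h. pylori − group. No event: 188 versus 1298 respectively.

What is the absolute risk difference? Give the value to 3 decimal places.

0.167

From the description: a = 127, b = 188, c = 401, d = 1298.
Risk in exposed = 127/315 = 0.403175; risk in unexposed = 401/1699 = 0.236021.
Risk difference = 0.403175 − 0.236021 = 0.167153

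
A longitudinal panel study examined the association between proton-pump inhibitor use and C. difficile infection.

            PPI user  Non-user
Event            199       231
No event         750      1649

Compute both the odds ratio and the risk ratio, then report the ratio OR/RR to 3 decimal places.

1.110

Reading the table with exposure as columns: a = 199 (PPI user, case), b = 750 (PPI user, non-case), c = 231 (Non-user, case), d = 1649.
OR = (199·1649)/(750·231) = 328151/173250 = 1.89409
Risk in exposed = 199/949 = 0.20969; risk in unexposed = 231/1880 = 0.12287; RR = 1.70660
OR/RR = 1.89409 / 1.70660 = 1.10986
The outcome is not rare, so the OR lies further from 1 than the RR.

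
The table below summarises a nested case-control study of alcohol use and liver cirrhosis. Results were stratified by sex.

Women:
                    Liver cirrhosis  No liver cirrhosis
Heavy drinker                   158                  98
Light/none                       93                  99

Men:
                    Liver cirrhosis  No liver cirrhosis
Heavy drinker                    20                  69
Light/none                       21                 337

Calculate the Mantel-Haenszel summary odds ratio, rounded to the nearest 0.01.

2.12

OR_MH = Σ(aᵢdᵢ/nᵢ) / Σ(bᵢcᵢ/nᵢ), where nᵢ is the stratum total.
Stratum 1 (Women): n = 448; a·d/n = 158·99/448 = 34.9152; b·c/n = 98·93/448 = 20.3438
Stratum 2 (Men): n = 447; a·d/n = 20·337/447 = 15.0783; b·c/n = 69·21/447 = 3.2416
OR_MH = (34.9152 + 15.0783) / (20.3438 + 3.2416) = 49.9935 / 23.5854 = 2.11968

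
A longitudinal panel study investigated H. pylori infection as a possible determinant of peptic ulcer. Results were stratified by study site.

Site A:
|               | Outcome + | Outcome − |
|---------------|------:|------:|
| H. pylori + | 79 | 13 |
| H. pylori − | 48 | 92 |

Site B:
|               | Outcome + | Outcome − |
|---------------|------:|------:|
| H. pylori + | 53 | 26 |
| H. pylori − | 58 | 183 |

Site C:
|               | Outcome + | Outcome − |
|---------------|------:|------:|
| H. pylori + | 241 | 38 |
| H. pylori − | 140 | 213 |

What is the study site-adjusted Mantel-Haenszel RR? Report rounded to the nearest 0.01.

2.34

RR_MH = Σ(aᵢ·n₀ᵢ/nᵢ) / Σ(cᵢ·n₁ᵢ/nᵢ), with n₁ᵢ = aᵢ+bᵢ (exposed), n₀ᵢ = cᵢ+dᵢ (unexposed), nᵢ = n₁ᵢ+n₀ᵢ.
Stratum 1 (Site A): n₁ = 92, n₀ = 140, n = 232; a·n₀/n = 79·140/232 = 47.6724; c·n₁/n = 48·92/232 = 19.0345
Stratum 2 (Site B): n₁ = 79, n₀ = 241, n = 320; a·n₀/n = 53·241/320 = 39.9156; c·n₁/n = 58·79/320 = 14.3187
Stratum 3 (Site C): n₁ = 279, n₀ = 353, n = 632; a·n₀/n = 241·353/632 = 134.6092; c·n₁/n = 140·279/632 = 61.8038
RR_MH = (47.6724 + 39.9156 + 134.6092) / (19.0345 + 14.3187 + 61.8038) = 222.1972 / 95.1570 = 2.33506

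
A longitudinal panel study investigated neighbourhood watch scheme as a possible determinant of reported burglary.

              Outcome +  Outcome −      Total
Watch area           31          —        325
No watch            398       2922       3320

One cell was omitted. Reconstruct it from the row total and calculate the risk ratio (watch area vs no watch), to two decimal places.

0.80

The missing cell is in the exposed row: 325 − 31 = 294.
So a = 31, b = 294, c = 398, d = 2922.
RR = [a/(a+b)] / [c/(c+d)] = (31/325) / (398/3320) = 0.09538/0.11988 = 0.79567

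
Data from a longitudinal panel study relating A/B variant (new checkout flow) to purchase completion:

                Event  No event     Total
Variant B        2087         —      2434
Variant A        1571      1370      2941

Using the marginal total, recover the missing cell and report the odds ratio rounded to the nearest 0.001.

5.245

The missing cell is in the exposed row: 2434 − 2087 = 347.
So a = 2087, b = 347, c = 1571, d = 1370.
OR = (a·d)/(b·c) = (2087 × 1370) / (347 × 1571) = 2859190 / 545137 = 5.24490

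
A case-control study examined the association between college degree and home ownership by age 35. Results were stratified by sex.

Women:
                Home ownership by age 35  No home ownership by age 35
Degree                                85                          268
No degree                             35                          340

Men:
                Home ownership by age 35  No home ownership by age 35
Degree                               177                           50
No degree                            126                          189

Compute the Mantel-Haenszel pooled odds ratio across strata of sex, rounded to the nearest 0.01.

OR_MH = Σ(aᵢdᵢ/nᵢ) / Σ(bᵢcᵢ/nᵢ), where nᵢ is the stratum total.
Stratum 1 (Women): n = 728; a·d/n = 85·340/728 = 39.6978; b·c/n = 268·35/728 = 12.8846
Stratum 2 (Men): n = 542; a·d/n = 177·189/542 = 61.7214; b·c/n = 50·126/542 = 11.6236
OR_MH = (39.6978 + 61.7214) / (12.8846 + 11.6236) = 101.4192 / 24.5082 = 4.13817

4.14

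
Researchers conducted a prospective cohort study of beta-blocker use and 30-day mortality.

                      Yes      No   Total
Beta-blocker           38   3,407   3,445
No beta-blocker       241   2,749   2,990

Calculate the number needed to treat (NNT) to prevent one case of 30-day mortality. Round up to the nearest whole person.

Risk in treated group = 38/3445 = 0.01103; risk in control = 241/2990 = 0.08060.
Absolute risk reduction = 0.08060 − 0.01103 = 0.06957
NNT = 1 / ARR = 1 / 0.06957 = 14.374 → round up → 15

15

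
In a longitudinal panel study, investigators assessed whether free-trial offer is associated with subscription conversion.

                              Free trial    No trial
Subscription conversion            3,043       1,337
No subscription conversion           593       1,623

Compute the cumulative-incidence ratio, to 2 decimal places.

1.85

Reading the table with exposure as columns: a = 3043 (Free trial, case), b = 593 (Free trial, non-case), c = 1337 (No trial, case), d = 1623.
Risk in exposed = 3043/3636 = 0.83691; risk in unexposed = 1337/2960 = 0.45169.
RR = 0.83691 / 0.45169 = 1.85284
The risk among the exposed is 1.85 times that among the unexposed.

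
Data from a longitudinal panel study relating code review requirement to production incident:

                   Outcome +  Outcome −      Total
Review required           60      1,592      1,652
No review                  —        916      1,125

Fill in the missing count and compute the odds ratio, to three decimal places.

The missing cell is in the unexposed row: 1125 − 916 = 209.
So a = 60, b = 1592, c = 209, d = 916.
OR = (a·d)/(b·c) = (60 × 916) / (1592 × 209) = 54960 / 332728 = 0.16518

0.165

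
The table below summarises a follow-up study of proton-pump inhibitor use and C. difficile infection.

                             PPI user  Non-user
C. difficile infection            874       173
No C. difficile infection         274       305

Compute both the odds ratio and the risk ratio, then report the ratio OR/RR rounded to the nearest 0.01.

2.67

Reading the table with exposure as columns: a = 874 (PPI user, case), b = 274 (PPI user, non-case), c = 173 (Non-user, case), d = 305.
OR = (874·305)/(274·173) = 266570/47402 = 5.62360
Risk in exposed = 874/1148 = 0.76132; risk in unexposed = 173/478 = 0.36192; RR = 2.10354
OR/RR = 5.62360 / 2.10354 = 2.67340
The outcome is not rare, so the OR lies further from 1 than the RR.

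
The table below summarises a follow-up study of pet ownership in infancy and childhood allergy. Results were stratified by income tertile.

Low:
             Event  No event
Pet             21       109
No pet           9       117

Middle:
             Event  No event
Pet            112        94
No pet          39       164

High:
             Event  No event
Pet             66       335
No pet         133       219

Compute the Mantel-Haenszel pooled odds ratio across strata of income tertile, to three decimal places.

OR_MH = Σ(aᵢdᵢ/nᵢ) / Σ(bᵢcᵢ/nᵢ), where nᵢ is the stratum total.
Stratum 1 (Low): n = 256; a·d/n = 21·117/256 = 9.5977; b·c/n = 109·9/256 = 3.8320
Stratum 2 (Middle): n = 409; a·d/n = 112·164/409 = 44.9095; b·c/n = 94·39/409 = 8.9633
Stratum 3 (High): n = 753; a·d/n = 66·219/753 = 19.1952; b·c/n = 335·133/753 = 59.1700
OR_MH = (9.5977 + 44.9095 + 19.1952) / (3.8320 + 8.9633 + 59.1700) = 73.7024 / 71.9653 = 1.02414

1.024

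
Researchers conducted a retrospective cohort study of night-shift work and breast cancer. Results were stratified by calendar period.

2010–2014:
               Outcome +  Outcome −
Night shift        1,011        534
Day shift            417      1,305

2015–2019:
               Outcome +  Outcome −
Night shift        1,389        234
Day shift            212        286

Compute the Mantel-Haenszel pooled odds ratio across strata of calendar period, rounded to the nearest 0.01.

6.46

OR_MH = Σ(aᵢdᵢ/nᵢ) / Σ(bᵢcᵢ/nᵢ), where nᵢ is the stratum total.
Stratum 1 (2010–2014): n = 3267; a·d/n = 1011·1305/3267 = 403.8430; b·c/n = 534·417/3267 = 68.1598
Stratum 2 (2015–2019): n = 2121; a·d/n = 1389·286/2121 = 187.2956; b·c/n = 234·212/2121 = 23.3890
OR_MH = (403.8430 + 187.2956) / (68.1598 + 23.3890) = 591.1386 / 91.5487 = 6.45709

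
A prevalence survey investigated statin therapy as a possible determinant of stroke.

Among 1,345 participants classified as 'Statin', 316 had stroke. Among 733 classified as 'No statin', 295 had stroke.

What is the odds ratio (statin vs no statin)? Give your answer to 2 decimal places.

0.46

From the description: a = 316, b = 1029, c = 295, d = 438.
OR = (a·d)/(b·c) = (316 × 438) / (1029 × 295) = 138408 / 303555 = 0.45596
Exposure is associated with lower odds of stroke (OR = 0.46 < 1).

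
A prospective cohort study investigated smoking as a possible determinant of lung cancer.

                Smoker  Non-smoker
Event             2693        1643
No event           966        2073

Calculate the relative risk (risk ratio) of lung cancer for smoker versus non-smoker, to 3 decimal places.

1.665

Reading the table with exposure as columns: a = 2693 (Smoker, case), b = 966 (Smoker, non-case), c = 1643 (Non-smoker, case), d = 2073.
Risk in exposed = 2693/3659 = 0.73599; risk in unexposed = 1643/3716 = 0.44214.
RR = 0.73599 / 0.44214 = 1.66461
The risk among the exposed is 1.66 times that among the unexposed.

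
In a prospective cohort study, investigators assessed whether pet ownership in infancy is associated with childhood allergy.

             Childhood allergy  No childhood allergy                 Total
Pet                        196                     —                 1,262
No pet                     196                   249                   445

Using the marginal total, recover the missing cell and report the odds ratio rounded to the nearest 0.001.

0.234

The missing cell is in the exposed row: 1262 − 196 = 1066.
So a = 196, b = 1066, c = 196, d = 249.
OR = (a·d)/(b·c) = (196 × 249) / (1066 × 196) = 48804 / 208936 = 0.23358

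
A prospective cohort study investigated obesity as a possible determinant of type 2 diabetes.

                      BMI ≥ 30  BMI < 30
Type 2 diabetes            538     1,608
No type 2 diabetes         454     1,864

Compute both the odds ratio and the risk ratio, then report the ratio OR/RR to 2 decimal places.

Reading the table with exposure as columns: a = 538 (BMI ≥ 30, case), b = 454 (BMI ≥ 30, non-case), c = 1608 (BMI < 30, case), d = 1864.
OR = (538·1864)/(454·1608) = 1002832/730032 = 1.37368
Risk in exposed = 538/992 = 0.54234; risk in unexposed = 1608/3472 = 0.46313; RR = 1.17102
OR/RR = 1.37368 / 1.17102 = 1.17306
The outcome is not rare, so the OR lies further from 1 than the RR.

1.17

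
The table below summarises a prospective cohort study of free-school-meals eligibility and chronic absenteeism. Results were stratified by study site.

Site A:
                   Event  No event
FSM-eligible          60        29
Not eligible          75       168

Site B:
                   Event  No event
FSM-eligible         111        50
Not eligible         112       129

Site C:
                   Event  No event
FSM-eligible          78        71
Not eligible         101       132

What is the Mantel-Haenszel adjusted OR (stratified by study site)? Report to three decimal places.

2.368

OR_MH = Σ(aᵢdᵢ/nᵢ) / Σ(bᵢcᵢ/nᵢ), where nᵢ is the stratum total.
Stratum 1 (Site A): n = 332; a·d/n = 60·168/332 = 30.3614; b·c/n = 29·75/332 = 6.5512
Stratum 2 (Site B): n = 402; a·d/n = 111·129/402 = 35.6194; b·c/n = 50·112/402 = 13.9303
Stratum 3 (Site C): n = 382; a·d/n = 78·132/382 = 26.9529; b·c/n = 71·101/382 = 18.7723
OR_MH = (30.3614 + 35.6194 + 26.9529) / (6.5512 + 13.9303 + 18.7723) = 92.9337 / 39.2538 = 2.36751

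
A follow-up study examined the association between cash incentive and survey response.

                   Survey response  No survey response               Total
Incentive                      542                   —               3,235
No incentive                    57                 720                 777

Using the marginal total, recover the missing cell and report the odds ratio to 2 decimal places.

2.54

The missing cell is in the exposed row: 3235 − 542 = 2693.
So a = 542, b = 2693, c = 57, d = 720.
OR = (a·d)/(b·c) = (542 × 720) / (2693 × 57) = 390240 / 153501 = 2.54226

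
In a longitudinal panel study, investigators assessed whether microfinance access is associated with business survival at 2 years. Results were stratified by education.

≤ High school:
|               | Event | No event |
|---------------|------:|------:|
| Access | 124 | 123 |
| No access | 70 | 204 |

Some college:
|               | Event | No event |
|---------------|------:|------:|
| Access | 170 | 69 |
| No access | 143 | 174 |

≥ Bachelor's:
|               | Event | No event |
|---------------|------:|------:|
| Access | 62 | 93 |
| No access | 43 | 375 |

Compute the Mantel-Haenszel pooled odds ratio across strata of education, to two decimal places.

3.45

OR_MH = Σ(aᵢdᵢ/nᵢ) / Σ(bᵢcᵢ/nᵢ), where nᵢ is the stratum total.
Stratum 1 (≤ High school): n = 521; a·d/n = 124·204/521 = 48.5528; b·c/n = 123·70/521 = 16.5259
Stratum 2 (Some college): n = 556; a·d/n = 170·174/556 = 53.2014; b·c/n = 69·143/556 = 17.7464
Stratum 3 (≥ Bachelor's): n = 573; a·d/n = 62·375/573 = 40.5759; b·c/n = 93·43/573 = 6.9791
OR_MH = (48.5528 + 53.2014 + 40.5759) / (16.5259 + 17.7464 + 6.9791) = 142.3301 / 41.2514 = 3.45031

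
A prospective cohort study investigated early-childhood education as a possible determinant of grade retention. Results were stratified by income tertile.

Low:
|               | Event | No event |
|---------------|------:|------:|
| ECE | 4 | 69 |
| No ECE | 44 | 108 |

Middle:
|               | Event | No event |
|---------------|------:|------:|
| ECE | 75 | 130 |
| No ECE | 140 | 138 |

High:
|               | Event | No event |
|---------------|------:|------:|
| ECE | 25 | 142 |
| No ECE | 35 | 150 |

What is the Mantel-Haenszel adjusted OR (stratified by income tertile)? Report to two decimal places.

OR_MH = Σ(aᵢdᵢ/nᵢ) / Σ(bᵢcᵢ/nᵢ), where nᵢ is the stratum total.
Stratum 1 (Low): n = 225; a·d/n = 4·108/225 = 1.9200; b·c/n = 69·44/225 = 13.4933
Stratum 2 (Middle): n = 483; a·d/n = 75·138/483 = 21.4286; b·c/n = 130·140/483 = 37.6812
Stratum 3 (High): n = 352; a·d/n = 25·150/352 = 10.6534; b·c/n = 142·35/352 = 14.1193
OR_MH = (1.9200 + 21.4286 + 10.6534) / (13.4933 + 37.6812 + 14.1193) = 34.0020 / 65.2938 = 0.52075

0.52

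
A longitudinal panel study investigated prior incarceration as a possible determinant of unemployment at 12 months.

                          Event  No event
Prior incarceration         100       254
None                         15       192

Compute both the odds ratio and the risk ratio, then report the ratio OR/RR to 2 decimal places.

Cells: a = 100, b = 254, c = 15, d = 192.
OR = (100·192)/(254·15) = 19200/3810 = 5.03937
Risk in exposed = 100/354 = 0.28249; risk in unexposed = 15/207 = 0.07246; RR = 3.89831
OR/RR = 5.03937 / 3.89831 = 1.29271
The outcome is not rare, so the OR lies further from 1 than the RR.

1.29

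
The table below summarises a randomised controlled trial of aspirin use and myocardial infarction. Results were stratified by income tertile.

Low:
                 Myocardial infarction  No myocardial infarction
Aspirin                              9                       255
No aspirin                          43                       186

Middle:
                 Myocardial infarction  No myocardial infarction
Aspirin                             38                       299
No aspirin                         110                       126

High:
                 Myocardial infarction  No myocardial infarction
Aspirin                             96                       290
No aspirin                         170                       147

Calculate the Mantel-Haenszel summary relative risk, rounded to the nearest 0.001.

RR_MH = Σ(aᵢ·n₀ᵢ/nᵢ) / Σ(cᵢ·n₁ᵢ/nᵢ), with n₁ᵢ = aᵢ+bᵢ (exposed), n₀ᵢ = cᵢ+dᵢ (unexposed), nᵢ = n₁ᵢ+n₀ᵢ.
Stratum 1 (Low): n₁ = 264, n₀ = 229, n = 493; a·n₀/n = 9·229/493 = 4.1805; c·n₁/n = 43·264/493 = 23.0264
Stratum 2 (Middle): n₁ = 337, n₀ = 236, n = 573; a·n₀/n = 38·236/573 = 15.6510; c·n₁/n = 110·337/573 = 64.6946
Stratum 3 (High): n₁ = 386, n₀ = 317, n = 703; a·n₀/n = 96·317/703 = 43.2888; c·n₁/n = 170·386/703 = 93.3428
RR_MH = (4.1805 + 15.6510 + 43.2888) / (23.0264 + 64.6946 + 93.3428) = 63.1202 / 181.0638 = 0.34861

0.349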